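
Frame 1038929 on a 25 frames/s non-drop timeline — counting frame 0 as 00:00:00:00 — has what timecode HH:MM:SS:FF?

1038929 ÷ 25 = 41557 full seconds, remainder 4 frames.
41557 s = 11 h 32 min 37 s.
Timecode: 11:32:37:04.

11:32:37:04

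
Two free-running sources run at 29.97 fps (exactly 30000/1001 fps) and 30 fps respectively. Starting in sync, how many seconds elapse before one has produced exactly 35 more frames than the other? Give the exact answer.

The gap grows by |30 − 30000/1001| = 30/1001 frames per second.
Time for a 35-frame gap: 35 ÷ (30/1001) = 7007/6 s.

7007/6 seconds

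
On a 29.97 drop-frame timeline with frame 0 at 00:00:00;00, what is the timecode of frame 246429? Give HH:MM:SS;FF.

Ten DF minutes hold 17982 frames, so frame 246429 lies in block 13 (frames 233766–251747) with 12663 frames into that block.
The block's first minute is 1800 frames and the rest 1798 each; 12663 frames reaches minute 7, so 13 × 18 + 7 × 2 = 248 labels have been skipped so far.
Adding those back, label number 246429 + 248 = 246677 at 30 labels/s is 8222 s + 17 f = 2 h 17 min 2 s frame 17, i.e. 02:17:02;17.

02:17:02;17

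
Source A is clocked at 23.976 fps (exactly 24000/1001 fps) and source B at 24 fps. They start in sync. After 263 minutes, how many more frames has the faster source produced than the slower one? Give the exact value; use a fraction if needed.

378720/1001 frames

263 min = 15780 s.
A emits 24000/1001 × 15780 = 378720000/1001 frames; B emits 24 × 15780 = 378720.
Difference = 378720/1001 frames (≈ 378.3417); B is ahead of A.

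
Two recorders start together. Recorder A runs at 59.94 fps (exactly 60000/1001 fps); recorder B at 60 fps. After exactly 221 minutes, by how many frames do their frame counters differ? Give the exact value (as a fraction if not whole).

61200/77 frames

221 min = 13260 s.
A emits 60000/1001 × 13260 = 61200000/77 frames; B emits 60 × 13260 = 795600.
Difference = 61200/77 frames (≈ 794.8052); B is ahead of A.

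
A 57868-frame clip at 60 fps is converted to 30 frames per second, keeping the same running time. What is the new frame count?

28934 frames

Target frames = source frames × (target rate / source rate) = 57868 × (30)/(60) = 57868 × 1/2 = 28934.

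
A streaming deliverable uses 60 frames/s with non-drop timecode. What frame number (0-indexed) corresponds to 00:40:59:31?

frame 147571

Total seconds to the label: (0 × 3600 + 40 × 60 + 59) = 2459.
Frame index = 2459 × 60 + 31 = 147571.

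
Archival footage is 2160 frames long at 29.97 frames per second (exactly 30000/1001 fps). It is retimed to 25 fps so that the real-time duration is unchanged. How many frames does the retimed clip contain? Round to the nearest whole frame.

Frames at target rate = 2160 × (25) / (30000/1001) = 9009/5 ≈ 1801.800.
Nearest whole frame: 1802.

1802 frames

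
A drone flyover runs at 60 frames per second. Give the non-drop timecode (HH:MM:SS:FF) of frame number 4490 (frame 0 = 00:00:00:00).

00:01:14:50

4490 ÷ 60 = 74 full seconds, remainder 50 frames.
74 s = 0 h 1 min 14 s.
Timecode: 00:01:14:50.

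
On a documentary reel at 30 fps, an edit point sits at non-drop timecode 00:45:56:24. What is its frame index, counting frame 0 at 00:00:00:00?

82704

Total seconds to the label: (0 × 3600 + 45 × 60 + 56) = 2756.
Frame index = 2756 × 30 + 24 = 82704.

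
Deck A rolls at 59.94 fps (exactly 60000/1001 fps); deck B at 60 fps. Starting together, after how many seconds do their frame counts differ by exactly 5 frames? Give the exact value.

The gap grows by |60 − 60000/1001| = 60/1001 frames per second.
Time for a 5-frame gap: 5 ÷ (60/1001) = 1001/12 s.

1001/12 seconds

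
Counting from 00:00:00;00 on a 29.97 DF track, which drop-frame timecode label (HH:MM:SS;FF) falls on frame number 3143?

00:01:44;25

Ten DF minutes hold 17982 frames, so frame 3143 lies in block 0 (frames 0–17981) with 3143 frames into that block.
The block's first minute is 1800 frames and the rest 1798 each; 3143 frames reaches minute 1, so 0 × 18 + 1 × 2 = 2 labels have been skipped so far.
Adding those back, label number 3143 + 2 = 3145 at 30 labels/s is 104 s + 25 f = 0 h 1 min 44 s frame 25, i.e. 00:01:44;25.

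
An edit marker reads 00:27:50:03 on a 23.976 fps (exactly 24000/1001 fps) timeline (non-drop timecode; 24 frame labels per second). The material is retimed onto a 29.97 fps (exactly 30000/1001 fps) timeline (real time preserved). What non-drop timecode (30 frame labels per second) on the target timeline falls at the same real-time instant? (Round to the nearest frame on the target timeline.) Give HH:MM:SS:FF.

00:27:50:04

Source frame index: (0×3600 + 27×60 + 50) × 24 + 3 = 40083.
Real time: 40083 / (24000/1001) = 13374361/8000 s.
Target frame: (13374361/8000) × (30000/1001) = 200415/4 ≈ 50103.750 → 50104.
At 30 labels/s: frame 50104 → 00:27:50:04.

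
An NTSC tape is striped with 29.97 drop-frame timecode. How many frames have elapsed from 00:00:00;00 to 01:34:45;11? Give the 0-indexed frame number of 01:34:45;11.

170391

As if non-drop at 30 labels/s: (1 × 3600 + 34 × 60 + 45) × 30 + 11 = 170561.
Minute boundaries passed: 94; those not divisible by 10: 94 − 9 = 85; dropped labels = 2 × 85 = 170.
Actual frame index = 170561 − 170 = 170391.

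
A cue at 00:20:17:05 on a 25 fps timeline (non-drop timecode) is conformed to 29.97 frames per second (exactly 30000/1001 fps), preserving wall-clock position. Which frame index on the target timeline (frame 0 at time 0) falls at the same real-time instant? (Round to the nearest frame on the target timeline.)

Source frame index: (0×3600 + 20×60 + 17) × 25 + 5 = 30430.
Real time: 30430 / (25) = 6086/5 s.
Target frame: (6086/5) × (30000/1001) = 36516000/1001 ≈ 36479.520 → 36480.

frame 36480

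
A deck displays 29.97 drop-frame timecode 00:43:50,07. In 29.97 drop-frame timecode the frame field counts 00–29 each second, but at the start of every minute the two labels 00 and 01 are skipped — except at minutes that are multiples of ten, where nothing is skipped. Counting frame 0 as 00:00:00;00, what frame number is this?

78829

Complete 10-minute blocks: 4, each 17982 frames → 71928.
Remaining 3 whole minutes in the current block: 1800 + 2 × 1798 = 5396 frames.
Within the current minute: 50 × 30 + 7 − 2 = 1505 (labels ;00/;01 skipped at this minute). Total = 71928 + 5396 + 1505 = 78829.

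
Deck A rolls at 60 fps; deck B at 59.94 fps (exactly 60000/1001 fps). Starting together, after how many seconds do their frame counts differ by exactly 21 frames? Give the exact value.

350.35 seconds

The gap grows by |60000/1001 − 60| = 60/1001 frames per second.
Time for a 21-frame gap: 21 ÷ (60/1001) = 350.35 s.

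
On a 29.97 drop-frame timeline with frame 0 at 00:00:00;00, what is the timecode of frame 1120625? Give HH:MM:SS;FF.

10:23:11;17

Each 10-minute DF block holds 10 × 60 × 30 − 9 × 2 = 17982 frames. 1120625 ÷ 17982 → 62 full blocks, remainder 5741.
Within the partial block the first minute is 1800 frames and each further minute 1798, so 3 further minute boundaries passed. Total skipped labels = 18 × 62 + 2 × 3 = 1122.
Non-drop label index = 1120625 + 1122 = 1121747; at 30 labels/s that is 10:23:11:17, i.e. DF 10:23:11;17.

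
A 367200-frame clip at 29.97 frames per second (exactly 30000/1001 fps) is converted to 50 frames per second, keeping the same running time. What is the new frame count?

Target frames = source frames × (target rate / source rate) = 367200 × (50)/(30000/1001) = 367200 × 1001/600 = 612612.

612612 frames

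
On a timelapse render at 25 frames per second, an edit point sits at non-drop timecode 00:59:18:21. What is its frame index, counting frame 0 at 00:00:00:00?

frame 88971

Total seconds to the label: (0 × 3600 + 59 × 60 + 18) = 3558.
Frame index = 3558 × 25 + 21 = 88971.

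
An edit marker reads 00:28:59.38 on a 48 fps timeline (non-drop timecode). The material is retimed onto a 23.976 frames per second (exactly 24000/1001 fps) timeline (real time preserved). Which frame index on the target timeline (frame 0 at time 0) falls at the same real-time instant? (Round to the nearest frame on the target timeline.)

frame 41713

Source frame index: (0×3600 + 28×60 + 59) × 48 + 38 = 83510.
Real time: 83510 / (48) = 41755/24 s.
Target frame: (41755/24) × (24000/1001) = 5965000/143 ≈ 41713.287 → 41713.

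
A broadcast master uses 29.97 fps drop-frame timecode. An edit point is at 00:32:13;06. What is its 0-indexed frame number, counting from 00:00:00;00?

As if non-drop at 30 labels/s: (0 × 3600 + 32 × 60 + 13) × 30 + 6 = 57996.
Minute boundaries passed: 32; those not divisible by 10: 32 − 3 = 29; dropped labels = 2 × 29 = 58.
Actual frame index = 57996 − 58 = 57938.

57938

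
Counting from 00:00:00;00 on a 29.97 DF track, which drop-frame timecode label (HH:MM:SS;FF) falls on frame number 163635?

01:30:59;27

Ten DF minutes hold 17982 frames, so frame 163635 lies in block 9 (frames 161838–179819) with 1797 frames into that block.
The block's first minute is 1800 frames and the rest 1798 each; 1797 frames reaches minute 0, so 9 × 18 + 0 × 2 = 162 labels have been skipped so far.
Adding those back, label number 163635 + 162 = 163797 at 30 labels/s is 5459 s + 27 f = 1 h 30 min 59 s frame 27, i.e. 01:30:59;27.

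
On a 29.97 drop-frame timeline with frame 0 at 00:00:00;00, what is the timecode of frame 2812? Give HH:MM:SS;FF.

Each 10-minute DF block holds 10 × 60 × 30 − 9 × 2 = 17982 frames. 2812 ÷ 17982 → 0 full blocks, remainder 2812.
Within the partial block the first minute is 1800 frames and each further minute 1798, so 1 further minute boundary passed. Total skipped labels = 18 × 0 + 2 × 1 = 2.
Non-drop label index = 2812 + 2 = 2814; at 30 labels/s that is 00:01:33:24, i.e. DF 00:01:33;24.

00:01:33;24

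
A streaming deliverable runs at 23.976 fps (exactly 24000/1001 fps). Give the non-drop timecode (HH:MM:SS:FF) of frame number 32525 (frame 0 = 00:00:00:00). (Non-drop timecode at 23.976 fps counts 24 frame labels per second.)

00:22:35:05

32525 ÷ 24 = 1355 full seconds, remainder 5 frames.
1355 s = 0 h 22 min 35 s.
Timecode: 00:22:35:05.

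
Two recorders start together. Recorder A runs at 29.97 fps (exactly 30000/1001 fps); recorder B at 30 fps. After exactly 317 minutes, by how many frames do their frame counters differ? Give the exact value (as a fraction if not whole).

317 min = 19020 s.
A emits 30000/1001 × 19020 = 570600000/1001 frames; B emits 30 × 19020 = 570600.
Difference = 570600/1001 frames (≈ 570.0300); B is ahead of A.

570600/1001 frames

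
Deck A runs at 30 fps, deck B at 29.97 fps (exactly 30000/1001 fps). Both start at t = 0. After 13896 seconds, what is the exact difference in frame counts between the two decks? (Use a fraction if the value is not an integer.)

A emits 30 × 13896 = 416880 frames; B emits 30000/1001 × 13896 = 416880000/1001.
Difference = 416880/1001 frames (≈ 416.4635); B is behind A.

416880/1001 frames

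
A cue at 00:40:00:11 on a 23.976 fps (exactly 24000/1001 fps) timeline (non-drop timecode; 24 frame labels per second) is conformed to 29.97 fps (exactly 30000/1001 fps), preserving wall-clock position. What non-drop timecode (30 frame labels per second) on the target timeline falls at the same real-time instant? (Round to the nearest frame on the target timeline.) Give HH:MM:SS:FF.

Source frame index: (0×3600 + 40×60 + 0) × 24 + 11 = 57611.
Real time: 57611 / (24000/1001) = 57668611/24000 s.
Target frame: (57668611/24000) × (30000/1001) = 288055/4 ≈ 72013.750 → 72014.
At 30 labels/s: frame 72014 → 00:40:00:14.

00:40:00:14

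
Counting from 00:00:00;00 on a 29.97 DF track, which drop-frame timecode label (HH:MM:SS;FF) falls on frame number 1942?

Ten DF minutes hold 17982 frames, so frame 1942 lies in block 0 (frames 0–17981) with 1942 frames into that block.
The block's first minute is 1800 frames and the rest 1798 each; 1942 frames reaches minute 1, so 0 × 18 + 1 × 2 = 2 labels have been skipped so far.
Adding those back, label number 1942 + 2 = 1944 at 30 labels/s is 64 s + 24 f = 0 h 1 min 4 s frame 24, i.e. 00:01:04;24.

00:01:04;24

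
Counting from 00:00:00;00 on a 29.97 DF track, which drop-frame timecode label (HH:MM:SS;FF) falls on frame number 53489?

00:29:44;23

Ten DF minutes hold 17982 frames, so frame 53489 lies in block 2 (frames 35964–53945) with 17525 frames into that block.
The block's first minute is 1800 frames and the rest 1798 each; 17525 frames reaches minute 9, so 2 × 18 + 9 × 2 = 54 labels have been skipped so far.
Adding those back, label number 53489 + 54 = 53543 at 30 labels/s is 1784 s + 23 f = 0 h 29 min 44 s frame 23, i.e. 00:29:44;23.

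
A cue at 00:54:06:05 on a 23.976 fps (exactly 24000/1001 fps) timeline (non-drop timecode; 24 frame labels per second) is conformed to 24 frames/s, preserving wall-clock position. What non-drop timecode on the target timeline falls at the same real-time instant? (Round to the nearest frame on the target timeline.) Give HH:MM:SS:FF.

Source frame index: (0×3600 + 54×60 + 6) × 24 + 5 = 77909.
Real time: 77909 / (24000/1001) = 77986909/24000 s.
Target frame: (77986909/24000) × (24) = 77986909/1000 ≈ 77986.909 → 77987.
At 24 labels/s: frame 77987 → 00:54:09:11.

00:54:09:11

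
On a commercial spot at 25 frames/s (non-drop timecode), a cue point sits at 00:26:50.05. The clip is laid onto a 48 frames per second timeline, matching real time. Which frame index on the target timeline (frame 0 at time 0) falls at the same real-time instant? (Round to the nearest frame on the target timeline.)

frame 77290

Source frame index: (0×3600 + 26×60 + 50) × 25 + 5 = 40255.
Real time: 40255 / (25) = 8051/5 s.
Target frame: (8051/5) × (48) = 386448/5 ≈ 77289.600 → 77290.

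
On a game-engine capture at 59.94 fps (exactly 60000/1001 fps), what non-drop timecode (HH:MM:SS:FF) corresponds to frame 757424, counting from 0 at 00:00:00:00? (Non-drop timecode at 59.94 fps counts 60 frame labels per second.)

03:30:23:44

757424 ÷ 60 = 12623 full seconds, remainder 44 frames.
12623 s = 3 h 30 min 23 s.
Timecode: 03:30:23:44.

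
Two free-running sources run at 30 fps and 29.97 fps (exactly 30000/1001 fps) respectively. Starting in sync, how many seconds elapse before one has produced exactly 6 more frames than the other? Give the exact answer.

200.2 seconds

The gap grows by |30000/1001 − 30| = 30/1001 frames per second.
Time for a 6-frame gap: 6 ÷ (30/1001) = 200.2 s.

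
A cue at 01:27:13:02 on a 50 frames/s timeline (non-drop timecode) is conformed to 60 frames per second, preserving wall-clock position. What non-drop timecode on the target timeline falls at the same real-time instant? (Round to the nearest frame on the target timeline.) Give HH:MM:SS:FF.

Source frame index: (1×3600 + 27×60 + 13) × 50 + 2 = 261652.
Real time: 261652 / (50) = 130826/25 s.
Target frame: (130826/25) × (60) = 1569912/5 ≈ 313982.400 → 313982.
At 60 labels/s: frame 313982 → 01:27:13:02.

01:27:13:02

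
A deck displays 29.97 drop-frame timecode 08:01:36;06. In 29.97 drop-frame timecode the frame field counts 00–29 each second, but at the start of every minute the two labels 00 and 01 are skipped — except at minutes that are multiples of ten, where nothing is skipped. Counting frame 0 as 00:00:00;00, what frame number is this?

866020

Complete 10-minute blocks: 48, each 17982 frames → 863136.
Remaining 1 whole minute in the current block: 1800 + 0 × 1798 = 1800 frames.
Within the current minute: 36 × 30 + 6 − 2 = 1084 (labels ;00/;01 skipped at this minute). Total = 863136 + 1800 + 1084 = 866020.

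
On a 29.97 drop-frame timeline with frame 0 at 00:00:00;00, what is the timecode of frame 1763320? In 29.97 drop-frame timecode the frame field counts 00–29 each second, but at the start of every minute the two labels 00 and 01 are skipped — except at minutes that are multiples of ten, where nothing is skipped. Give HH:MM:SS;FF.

16:20:36;04

Each 10-minute DF block holds 10 × 60 × 30 − 9 × 2 = 17982 frames. 1763320 ÷ 17982 → 98 full blocks, remainder 1084.
Within the partial block the first minute is 1800 frames and each further minute 1798, so 0 further minute boundaries passed. Total skipped labels = 18 × 98 + 2 × 0 = 1764.
Non-drop label index = 1763320 + 1764 = 1765084; at 30 labels/s that is 16:20:36:04, i.e. DF 16:20:36;04.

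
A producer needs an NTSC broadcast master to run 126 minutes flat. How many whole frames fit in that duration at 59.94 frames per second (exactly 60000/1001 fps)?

126 min = 7560 s.
Frames = 7560 × 60000/1001 = 64800000/143 ≈ 453146.8531.
Complete frames: 453146.

453146 frames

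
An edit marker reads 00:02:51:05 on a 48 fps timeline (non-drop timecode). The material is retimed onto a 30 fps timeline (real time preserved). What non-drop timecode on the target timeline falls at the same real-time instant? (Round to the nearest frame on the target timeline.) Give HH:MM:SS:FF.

00:02:51:03

Source frame index: (0×3600 + 2×60 + 51) × 48 + 5 = 8213.
Real time: 8213 / (48) = 8213/48 s.
Target frame: (8213/48) × (30) = 41065/8 ≈ 5133.125 → 5133.
At 30 labels/s: frame 5133 → 00:02:51:03.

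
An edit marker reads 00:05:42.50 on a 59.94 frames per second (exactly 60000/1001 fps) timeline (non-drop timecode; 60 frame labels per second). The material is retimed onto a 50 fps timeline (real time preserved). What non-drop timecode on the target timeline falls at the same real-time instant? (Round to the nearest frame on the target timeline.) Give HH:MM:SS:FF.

00:05:43:09

Source frame index: (0×3600 + 5×60 + 42) × 60 + 50 = 20570.
Real time: 20570 / (60000/1001) = 2059057/6000 s.
Target frame: (2059057/6000) × (50) = 2059057/120 ≈ 17158.808 → 17159.
At 50 labels/s: frame 17159 → 00:05:43:09.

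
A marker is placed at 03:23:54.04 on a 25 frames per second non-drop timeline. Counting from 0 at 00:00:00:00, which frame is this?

frame 305854

Total seconds to the label: (3 × 3600 + 23 × 60 + 54) = 12234.
Frame index = 12234 × 25 + 4 = 305854.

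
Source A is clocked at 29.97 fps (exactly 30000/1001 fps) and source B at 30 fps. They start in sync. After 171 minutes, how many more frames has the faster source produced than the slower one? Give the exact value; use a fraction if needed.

307800/1001 frames

171 min = 10260 s.
A emits 30000/1001 × 10260 = 307800000/1001 frames; B emits 30 × 10260 = 307800.
Difference = 307800/1001 frames (≈ 307.4925); B is ahead of A.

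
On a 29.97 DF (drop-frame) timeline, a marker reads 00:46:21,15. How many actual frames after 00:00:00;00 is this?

83361

As if non-drop at 30 labels/s: (0 × 3600 + 46 × 60 + 21) × 30 + 15 = 83445.
Minute boundaries passed: 46; those not divisible by 10: 46 − 4 = 42; dropped labels = 2 × 42 = 84.
Actual frame index = 83445 − 84 = 83361.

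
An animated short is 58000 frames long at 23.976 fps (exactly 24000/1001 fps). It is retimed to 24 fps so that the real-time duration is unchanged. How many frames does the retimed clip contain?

Target frames = source frames × (target rate / source rate) = 58000 × (24)/(24000/1001) = 58000 × 1001/1000 = 58058.

58058 frames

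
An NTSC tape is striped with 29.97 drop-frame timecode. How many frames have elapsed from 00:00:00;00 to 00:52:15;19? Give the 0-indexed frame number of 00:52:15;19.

Complete 10-minute blocks: 5, each 17982 frames → 89910.
Remaining 2 whole minutes in the current block: 1800 + 1 × 1798 = 3598 frames.
Within the current minute: 15 × 30 + 19 − 2 = 467 (labels ;00/;01 skipped at this minute). Total = 89910 + 3598 + 467 = 93975.

93975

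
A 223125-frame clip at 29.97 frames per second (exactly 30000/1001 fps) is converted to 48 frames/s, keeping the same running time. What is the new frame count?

357357 frames

Target frames = source frames × (target rate / source rate) = 223125 × (48)/(30000/1001) = 223125 × 1001/625 = 357357.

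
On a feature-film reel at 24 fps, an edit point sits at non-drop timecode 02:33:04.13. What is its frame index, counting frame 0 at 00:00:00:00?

frame 220429

Total seconds to the label: (2 × 3600 + 33 × 60 + 4) = 9184.
Frame index = 9184 × 24 + 13 = 220429.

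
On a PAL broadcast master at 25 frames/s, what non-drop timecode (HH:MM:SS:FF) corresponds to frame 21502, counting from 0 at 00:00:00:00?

00:14:20:02

21502 ÷ 25 = 860 full seconds, remainder 2 frames.
860 s = 0 h 14 min 20 s.
Timecode: 00:14:20:02.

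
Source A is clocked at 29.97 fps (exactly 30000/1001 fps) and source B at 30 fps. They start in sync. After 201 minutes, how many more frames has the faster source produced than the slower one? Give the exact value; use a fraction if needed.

361800/1001 frames

201 min = 12060 s.
A emits 30000/1001 × 12060 = 361800000/1001 frames; B emits 30 × 12060 = 361800.
Difference = 361800/1001 frames (≈ 361.4386); B is ahead of A.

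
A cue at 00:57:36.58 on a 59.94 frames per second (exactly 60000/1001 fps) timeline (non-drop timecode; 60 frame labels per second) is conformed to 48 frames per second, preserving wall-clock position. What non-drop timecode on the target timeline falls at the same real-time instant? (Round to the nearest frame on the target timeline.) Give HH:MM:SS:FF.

00:57:40:20

Source frame index: (0×3600 + 57×60 + 36) × 60 + 58 = 207418.
Real time: 207418 / (60000/1001) = 103812709/30000 s.
Target frame: (103812709/30000) × (48) = 103812709/625 ≈ 166100.334 → 166100.
At 48 labels/s: frame 166100 → 00:57:40:20.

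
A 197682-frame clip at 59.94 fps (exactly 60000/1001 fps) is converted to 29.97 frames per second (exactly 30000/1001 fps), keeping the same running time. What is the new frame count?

Frames at target rate = 197682 × (30000/1001) / (60000/1001) = 98841.

98841 frames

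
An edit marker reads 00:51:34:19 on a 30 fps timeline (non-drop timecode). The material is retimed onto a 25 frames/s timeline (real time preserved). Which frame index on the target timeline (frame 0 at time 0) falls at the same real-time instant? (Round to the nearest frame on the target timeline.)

frame 77366

Source frame index: (0×3600 + 51×60 + 34) × 30 + 19 = 92839.
Real time: 92839 / (30) = 92839/30 s.
Target frame: (92839/30) × (25) = 464195/6 ≈ 77365.833 → 77366.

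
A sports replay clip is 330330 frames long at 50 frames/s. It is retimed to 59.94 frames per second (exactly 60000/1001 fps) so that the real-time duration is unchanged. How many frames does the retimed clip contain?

Target frames = source frames × (target rate / source rate) = 330330 × (60000/1001)/(50) = 330330 × 1200/1001 = 396000.

396000 frames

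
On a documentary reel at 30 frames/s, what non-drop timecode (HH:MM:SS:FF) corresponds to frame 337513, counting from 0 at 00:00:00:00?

337513 ÷ 30 = 11250 full seconds, remainder 13 frames.
11250 s = 3 h 7 min 30 s.
Timecode: 03:07:30:13.

03:07:30:13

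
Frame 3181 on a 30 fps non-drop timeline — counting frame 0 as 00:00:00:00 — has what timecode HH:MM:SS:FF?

3181 ÷ 30 = 106 full seconds, remainder 1 frame.
106 s = 0 h 1 min 46 s.
Timecode: 00:01:46:01.

00:01:46:01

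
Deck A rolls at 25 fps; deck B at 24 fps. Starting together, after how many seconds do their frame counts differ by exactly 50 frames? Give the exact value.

50 seconds

The gap grows by |24 − 25| = 1 frame per second.
Time for a 50-frame gap: 50 ÷ (1) = 50 s.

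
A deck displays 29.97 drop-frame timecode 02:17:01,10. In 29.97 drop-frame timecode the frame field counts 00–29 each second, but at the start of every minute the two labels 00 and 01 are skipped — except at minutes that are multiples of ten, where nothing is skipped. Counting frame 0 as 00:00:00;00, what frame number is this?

Complete 10-minute blocks: 13, each 17982 frames → 233766.
Remaining 7 whole minutes in the current block: 1800 + 6 × 1798 = 12588 frames.
Within the current minute: 1 × 30 + 10 − 2 = 38 (labels ;00/;01 skipped at this minute). Total = 233766 + 12588 + 38 = 246392.

246392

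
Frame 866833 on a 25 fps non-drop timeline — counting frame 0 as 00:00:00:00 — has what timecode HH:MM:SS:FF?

866833 ÷ 25 = 34673 full seconds, remainder 8 frames.
34673 s = 9 h 37 min 53 s.
Timecode: 09:37:53:08.

09:37:53:08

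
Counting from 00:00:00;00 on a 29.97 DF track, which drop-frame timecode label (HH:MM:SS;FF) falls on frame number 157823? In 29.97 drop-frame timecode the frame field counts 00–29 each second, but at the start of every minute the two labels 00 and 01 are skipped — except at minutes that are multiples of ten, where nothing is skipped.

01:27:46;01

Each 10-minute DF block holds 10 × 60 × 30 − 9 × 2 = 17982 frames. 157823 ÷ 17982 → 8 full blocks, remainder 13967.
Within the partial block the first minute is 1800 frames and each further minute 1798, so 7 further minute boundaries passed. Total skipped labels = 18 × 8 + 2 × 7 = 158.
Non-drop label index = 157823 + 158 = 157981; at 30 labels/s that is 01:27:46:01, i.e. DF 01:27:46;01.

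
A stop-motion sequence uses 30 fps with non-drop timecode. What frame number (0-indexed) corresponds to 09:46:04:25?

Total seconds to the label: (9 × 3600 + 46 × 60 + 4) = 35164.
Frame index = 35164 × 30 + 25 = 1054945.

1054945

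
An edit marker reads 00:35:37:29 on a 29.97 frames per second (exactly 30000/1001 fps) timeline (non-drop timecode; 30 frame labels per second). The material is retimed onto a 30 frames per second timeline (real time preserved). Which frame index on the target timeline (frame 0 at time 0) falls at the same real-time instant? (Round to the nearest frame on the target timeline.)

frame 64203

Source frame index: (0×3600 + 35×60 + 37) × 30 + 29 = 64139.
Real time: 64139 / (30000/1001) = 64203139/30000 s.
Target frame: (64203139/30000) × (30) = 64203139/1000 ≈ 64203.139 → 64203.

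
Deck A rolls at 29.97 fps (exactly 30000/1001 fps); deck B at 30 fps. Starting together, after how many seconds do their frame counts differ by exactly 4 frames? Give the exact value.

The gap grows by |30 − 30000/1001| = 30/1001 frames per second.
Time for a 4-frame gap: 4 ÷ (30/1001) = 2002/15 s.

2002/15 seconds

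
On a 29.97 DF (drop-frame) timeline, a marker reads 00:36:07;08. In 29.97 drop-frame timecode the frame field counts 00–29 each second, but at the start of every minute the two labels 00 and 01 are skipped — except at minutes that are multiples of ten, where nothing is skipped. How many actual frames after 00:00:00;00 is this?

Complete 10-minute blocks: 3, each 17982 frames → 53946.
Remaining 6 whole minutes in the current block: 1800 + 5 × 1798 = 10790 frames.
Within the current minute: 7 × 30 + 8 − 2 = 216 (labels ;00/;01 skipped at this minute). Total = 53946 + 10790 + 216 = 64952.

64952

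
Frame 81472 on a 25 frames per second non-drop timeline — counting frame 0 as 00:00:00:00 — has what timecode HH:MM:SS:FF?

00:54:18:22

81472 ÷ 25 = 3258 full seconds, remainder 22 frames.
3258 s = 0 h 54 min 18 s.
Timecode: 00:54:18:22.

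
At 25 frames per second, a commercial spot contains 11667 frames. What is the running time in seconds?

466.68 seconds

Running time = 11667 / (25) = 466.68 s.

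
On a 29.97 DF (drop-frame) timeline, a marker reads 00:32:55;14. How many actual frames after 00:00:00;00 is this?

As if non-drop at 30 labels/s: (0 × 3600 + 32 × 60 + 55) × 30 + 14 = 59264.
Minute boundaries passed: 32; those not divisible by 10: 32 − 3 = 29; dropped labels = 2 × 29 = 58.
Actual frame index = 59264 − 58 = 59206.

59206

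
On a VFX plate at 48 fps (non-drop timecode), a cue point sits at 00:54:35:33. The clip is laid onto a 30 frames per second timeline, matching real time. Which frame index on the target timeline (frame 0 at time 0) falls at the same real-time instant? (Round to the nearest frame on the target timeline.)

frame 98271

Source frame index: (0×3600 + 54×60 + 35) × 48 + 33 = 157233.
Real time: 157233 / (48) = 52411/16 s.
Target frame: (52411/16) × (30) = 786165/8 ≈ 98270.625 → 98271.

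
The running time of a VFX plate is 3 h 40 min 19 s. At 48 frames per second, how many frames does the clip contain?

634512 frames

3 h 40 min 19 s = 13219 s.
Frames = 13219 × 48 = 634512.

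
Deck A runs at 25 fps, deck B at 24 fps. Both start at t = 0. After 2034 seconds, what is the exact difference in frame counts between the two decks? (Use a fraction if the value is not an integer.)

2034 frames

A emits 25 × 2034 = 50850 frames; B emits 24 × 2034 = 48816.
Difference = 2034 frames; B is behind A.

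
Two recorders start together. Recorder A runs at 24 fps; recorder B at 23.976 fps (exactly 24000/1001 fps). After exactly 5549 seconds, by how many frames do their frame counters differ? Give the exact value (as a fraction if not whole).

133176/1001 frames

A emits 24 × 5549 = 133176 frames; B emits 24000/1001 × 5549 = 133176000/1001.
Difference = 133176/1001 frames (≈ 133.0430); B is behind A.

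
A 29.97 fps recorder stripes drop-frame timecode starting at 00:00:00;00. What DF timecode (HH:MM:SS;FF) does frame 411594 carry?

Each 10-minute DF block holds 10 × 60 × 30 − 9 × 2 = 17982 frames. 411594 ÷ 17982 → 22 full blocks, remainder 15990.
Within the partial block the first minute is 1800 frames and each further minute 1798, so 8 further minute boundaries passed. Total skipped labels = 18 × 22 + 2 × 8 = 412.
Non-drop label index = 411594 + 412 = 412006; at 30 labels/s that is 03:48:53:16, i.e. DF 03:48:53;16.

03:48:53;16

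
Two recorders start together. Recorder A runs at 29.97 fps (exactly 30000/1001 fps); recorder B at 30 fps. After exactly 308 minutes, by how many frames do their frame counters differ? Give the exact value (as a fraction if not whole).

7200/13 frames

308 min = 18480 s.
A emits 30000/1001 × 18480 = 7200000/13 frames; B emits 30 × 18480 = 554400.
Difference = 7200/13 frames (≈ 553.8462); B is ahead of A.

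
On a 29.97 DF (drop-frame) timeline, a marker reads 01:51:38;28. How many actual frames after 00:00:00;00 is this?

200768

As if non-drop at 30 labels/s: (1 × 3600 + 51 × 60 + 38) × 30 + 28 = 200968.
Minute boundaries passed: 111; those not divisible by 10: 111 − 11 = 100; dropped labels = 2 × 100 = 200.
Actual frame index = 200968 − 200 = 200768.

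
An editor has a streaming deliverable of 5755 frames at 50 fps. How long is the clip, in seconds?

Running time = 5755 / (50) = 115.1 s.

115.1 seconds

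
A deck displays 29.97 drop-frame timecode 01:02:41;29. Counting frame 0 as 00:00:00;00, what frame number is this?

As if non-drop at 30 labels/s: (1 × 3600 + 2 × 60 + 41) × 30 + 29 = 112859.
Minute boundaries passed: 62; those not divisible by 10: 62 − 6 = 56; dropped labels = 2 × 56 = 112.
Actual frame index = 112859 − 112 = 112747.

112747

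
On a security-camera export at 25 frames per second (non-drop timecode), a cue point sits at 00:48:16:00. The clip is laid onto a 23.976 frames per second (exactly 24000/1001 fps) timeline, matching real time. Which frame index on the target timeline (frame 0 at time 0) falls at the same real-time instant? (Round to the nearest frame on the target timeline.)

Source frame index: (0×3600 + 48×60 + 16) × 25 + 0 = 72400.
Real time: 72400 / (25) = 2896 s.
Target frame: (2896) × (24000/1001) = 69504000/1001 ≈ 69434.565 → 69435.

frame 69435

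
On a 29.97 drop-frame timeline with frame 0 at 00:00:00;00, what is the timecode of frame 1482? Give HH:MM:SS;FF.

00:00:49;12

Each 10-minute DF block holds 10 × 60 × 30 − 9 × 2 = 17982 frames. 1482 ÷ 17982 → 0 full blocks, remainder 1482.
Within the partial block the first minute is 1800 frames and each further minute 1798, so 0 further minute boundaries passed. Total skipped labels = 18 × 0 + 2 × 0 = 0.
Non-drop label index = 1482 + 0 = 1482; at 30 labels/s that is 00:00:49:12, i.e. DF 00:00:49;12.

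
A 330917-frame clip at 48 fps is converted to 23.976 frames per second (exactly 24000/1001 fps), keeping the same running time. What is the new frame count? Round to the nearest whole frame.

Frames at target rate = 330917 × (24000/1001) / (48) = 165458500/1001 ≈ 165293.207.
Nearest whole frame: 165293.

165293 frames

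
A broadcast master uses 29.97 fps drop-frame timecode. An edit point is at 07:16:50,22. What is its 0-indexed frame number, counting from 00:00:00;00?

785536

Complete 10-minute blocks: 43, each 17982 frames → 773226.
Remaining 6 whole minutes in the current block: 1800 + 5 × 1798 = 10790 frames.
Within the current minute: 50 × 30 + 22 − 2 = 1520 (labels ;00/;01 skipped at this minute). Total = 773226 + 10790 + 1520 = 785536.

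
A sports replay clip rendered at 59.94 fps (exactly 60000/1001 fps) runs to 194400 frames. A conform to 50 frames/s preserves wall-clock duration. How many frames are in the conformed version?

162162 frames

Target frames = source frames × (target rate / source rate) = 194400 × (50)/(60000/1001) = 194400 × 1001/1200 = 162162.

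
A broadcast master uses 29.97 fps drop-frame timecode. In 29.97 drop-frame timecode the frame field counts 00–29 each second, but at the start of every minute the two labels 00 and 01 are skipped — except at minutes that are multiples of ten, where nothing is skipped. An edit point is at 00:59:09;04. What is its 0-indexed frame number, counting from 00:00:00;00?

Complete 10-minute blocks: 5, each 17982 frames → 89910.
Remaining 9 whole minutes in the current block: 1800 + 8 × 1798 = 16184 frames.
Within the current minute: 9 × 30 + 4 − 2 = 272 (labels ;00/;01 skipped at this minute). Total = 89910 + 16184 + 272 = 106366.

106366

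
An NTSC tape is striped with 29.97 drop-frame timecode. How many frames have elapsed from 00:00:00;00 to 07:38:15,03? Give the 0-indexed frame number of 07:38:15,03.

824027

As if non-drop at 30 labels/s: (7 × 3600 + 38 × 60 + 15) × 30 + 3 = 824853.
Minute boundaries passed: 458; those not divisible by 10: 458 − 45 = 413; dropped labels = 2 × 413 = 826.
Actual frame index = 824853 − 826 = 824027.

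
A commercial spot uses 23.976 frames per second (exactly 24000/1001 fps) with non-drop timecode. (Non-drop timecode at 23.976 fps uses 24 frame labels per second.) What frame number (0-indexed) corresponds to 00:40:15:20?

frame 57980

Total seconds to the label: (0 × 3600 + 40 × 60 + 15) = 2415.
Frame index = 2415 × 24 + 20 = 57980.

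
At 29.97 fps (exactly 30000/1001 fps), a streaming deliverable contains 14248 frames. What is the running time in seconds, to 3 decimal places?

475.408 seconds

Running time = 14248 × 1001/30000 = 1782781/3750 s ≈ 475.408 s.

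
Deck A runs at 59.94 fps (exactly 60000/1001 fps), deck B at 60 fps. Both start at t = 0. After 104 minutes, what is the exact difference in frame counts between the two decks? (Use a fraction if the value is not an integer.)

104 min = 6240 s.
A emits 60000/1001 × 6240 = 28800000/77 frames; B emits 60 × 6240 = 374400.
Difference = 28800/77 frames (≈ 374.0260); B is ahead of A.

28800/77 frames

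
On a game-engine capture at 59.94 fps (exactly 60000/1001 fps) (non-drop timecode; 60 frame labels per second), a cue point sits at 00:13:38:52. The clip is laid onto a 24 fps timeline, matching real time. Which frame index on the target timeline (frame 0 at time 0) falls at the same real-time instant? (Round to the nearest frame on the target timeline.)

Source frame index: (0×3600 + 13×60 + 38) × 60 + 52 = 49132.
Real time: 49132 / (60000/1001) = 12295283/15000 s.
Target frame: (12295283/15000) × (24) = 12295283/625 ≈ 19672.453 → 19672.

frame 19672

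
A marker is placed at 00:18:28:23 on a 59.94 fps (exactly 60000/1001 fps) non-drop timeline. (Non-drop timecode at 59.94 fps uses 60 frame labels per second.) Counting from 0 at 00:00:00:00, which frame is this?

Total seconds to the label: (0 × 3600 + 18 × 60 + 28) = 1108.
Frame index = 1108 × 60 + 23 = 66503.

66503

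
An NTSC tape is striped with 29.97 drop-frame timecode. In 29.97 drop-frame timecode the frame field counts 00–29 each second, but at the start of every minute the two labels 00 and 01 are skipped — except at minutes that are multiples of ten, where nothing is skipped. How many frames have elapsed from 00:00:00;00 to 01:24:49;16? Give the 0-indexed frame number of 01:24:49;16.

Complete 10-minute blocks: 8, each 17982 frames → 143856.
Remaining 4 whole minutes in the current block: 1800 + 3 × 1798 = 7194 frames.
Within the current minute: 49 × 30 + 16 − 2 = 1484 (labels ;00/;01 skipped at this minute). Total = 143856 + 7194 + 1484 = 152534.

152534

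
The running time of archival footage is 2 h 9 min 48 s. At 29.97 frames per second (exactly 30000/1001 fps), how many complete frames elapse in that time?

233406 frames

2 h 9 min 48 s = 7788 s.
Frames = 7788 × 30000/1001 = 21240000/91 ≈ 233406.5934.
Complete frames: 233406.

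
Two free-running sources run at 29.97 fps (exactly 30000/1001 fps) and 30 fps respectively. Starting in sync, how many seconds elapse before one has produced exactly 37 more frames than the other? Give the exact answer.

37037/30 seconds

The gap grows by |30 − 30000/1001| = 30/1001 frames per second.
Time for a 37-frame gap: 37 ÷ (30/1001) = 37037/30 s.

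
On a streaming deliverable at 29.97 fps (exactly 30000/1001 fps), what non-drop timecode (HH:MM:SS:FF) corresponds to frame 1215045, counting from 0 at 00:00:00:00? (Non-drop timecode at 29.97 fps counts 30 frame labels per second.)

11:15:01:15

1215045 ÷ 30 = 40501 full seconds, remainder 15 frames.
40501 s = 11 h 15 min 1 s.
Timecode: 11:15:01:15.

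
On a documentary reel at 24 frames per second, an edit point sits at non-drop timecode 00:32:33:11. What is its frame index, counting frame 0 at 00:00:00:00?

Total seconds to the label: (0 × 3600 + 32 × 60 + 33) = 1953.
Frame index = 1953 × 24 + 11 = 46883.

46883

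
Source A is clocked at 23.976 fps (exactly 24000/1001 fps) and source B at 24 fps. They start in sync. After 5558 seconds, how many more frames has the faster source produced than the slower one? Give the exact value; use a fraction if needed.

19056/143 frames

A emits 24000/1001 × 5558 = 19056000/143 frames; B emits 24 × 5558 = 133392.
Difference = 19056/143 frames (≈ 133.2587); B is ahead of A.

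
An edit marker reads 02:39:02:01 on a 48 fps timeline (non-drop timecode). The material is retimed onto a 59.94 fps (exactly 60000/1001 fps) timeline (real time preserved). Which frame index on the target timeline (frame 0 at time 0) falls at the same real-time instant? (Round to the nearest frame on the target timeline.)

Source frame index: (2×3600 + 39×60 + 2) × 48 + 1 = 458017.
Real time: 458017 / (48) = 458017/48 s.
Target frame: (458017/48) × (60000/1001) = 81788750/143 ≈ 571949.301 → 571949.

frame 571949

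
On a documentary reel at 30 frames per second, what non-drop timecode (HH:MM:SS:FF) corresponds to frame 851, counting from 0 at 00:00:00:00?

851 ÷ 30 = 28 full seconds, remainder 11 frames.
28 s = 0 h 0 min 28 s.
Timecode: 00:00:28:11.

00:00:28:11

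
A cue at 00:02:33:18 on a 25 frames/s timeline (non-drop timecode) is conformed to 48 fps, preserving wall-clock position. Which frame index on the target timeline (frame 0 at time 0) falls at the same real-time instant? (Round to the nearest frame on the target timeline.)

Source frame index: (0×3600 + 2×60 + 33) × 25 + 18 = 3843.
Real time: 3843 / (25) = 3843/25 s.
Target frame: (3843/25) × (48) = 184464/25 ≈ 7378.560 → 7379.

frame 7379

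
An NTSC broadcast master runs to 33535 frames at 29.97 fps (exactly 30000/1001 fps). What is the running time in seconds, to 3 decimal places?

Running time = 33535 × 1001/30000 = 6713707/6000 s ≈ 1118.951 s.

1118.951 seconds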